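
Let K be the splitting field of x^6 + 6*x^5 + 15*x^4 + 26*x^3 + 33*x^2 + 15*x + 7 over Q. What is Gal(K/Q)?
The polynomial f is an irreducible sextic over Q, so G = Gal(f/Q) is one of the 16 transitive subgroups 6T1, ..., 6T16 of S_6. The discriminant of f is -6604217307, which is not a perfect square, so G is not contained in A_6. The transitive groups of degree 6 not contained in A_6 are: C_6 (6T1, order 6), S_3 (6T2, order 6), D_6 (6T3, order 12), C_3 x S_3 (6T5, order 18), A_4 x C_2 (6T6, order 24), S_4 (6T8, order 24), S_3 x S_3 (6T9, order 36), S_4 x C_2 (6T11, order 48), (S_3 x S_3) : C_2 (6T13, order 72), PGL(2,5) (6T14, order 120), S_6 (6T16, order 720). By Dedekind's theorem, for a prime p not dividing disc(f) the degrees of the irreducible factors of f mod p form the cycle type of an element of G. Factoring f modulo the 28 such primes p <= 127 (skipping 3, 17, 43, which divide the discriminant), each new pattern first appears at: mod 2: f = (x^6 + x^4 + x^2 + x + 1), pattern 6; mod 7: f = (x)(x^2 + 5x + 5)(x^3 + x^2 + 5x + 3), pattern 3+2+1; mod 11: f = (x^2 + 2x + 5)(x^4 + 4x^3 + 2x^2 + 2x + 8), pattern 4+2; mod 13: f = (x + 2)(x + 5)(x^2 + 5x + 1)(x^2 + 7x + 2), pattern 2+2+1+1; mod 61: f = (x + 23)(x + 46)(x + 48)(x + 58)(x^2 + 14x + 12), pattern 2+1+1+1+1; mod 97: f = (x + 25)(x + 51)(x + 95)(x^3 + 29x^2 + 44x + 24), pattern 3+1+1+1; mod 113: f = (x^2 + 5x + 103)(x^2 + 6x + 105)(x^2 + 108x + 58), pattern 2+2+2; mod 127: f = (x^3 + 42x^2 + 11x + 37)(x^3 + 91x^2 + 119x + 86), pattern 3+3. No other pattern occurs in this range, so the set of observed cycle types is {6, 3+2+1, 4+2, 2+2+1+1, 2+1+1+1+1, 3+1+1+1, 2+2+2, 3+3}. The candidates containing elements of all these cycle types are (S_3 x S_3) : C_2 (6T13) of order 72, S_6 (6T16) of order 720; the others are excluded. The observed types are precisely the cycle types that occur in (S_3 x S_3) : C_2 (6T13) (apart from the identity). Each of the other remaining candidates has further cycle types, and by the Chebotarev density theorem the matching factorization patterns would occur for a proportion of primes equal to their share of the group: S_6 (6T16) additionally contains elements of type 5+1, 4+1+1 (234 of its 720 elements, about 32% of primes). None of the 28 primes tested shows any such pattern (for each of these groups the chance of that is below 10^-4), which rules them out. Hence G = (S_3 x S_3) : C_2 (6T13), of order 72.

(S_3 x S_3) : C_2, the group 6T13 of order 72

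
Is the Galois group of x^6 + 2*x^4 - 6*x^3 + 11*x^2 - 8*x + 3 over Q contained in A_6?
The polynomial is irreducible of degree 6 over Q. Its discriminant is -7441984, which is not a perfect square. A Galois group lies in the alternating group exactly when the discriminant is a square in Q, so the Galois group (S_4 x C_2) is not contained in A_6.

No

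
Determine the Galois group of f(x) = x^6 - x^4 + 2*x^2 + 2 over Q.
The polynomial f is an irreducible sextic over Q, so G = Gal(f/Q) is one of the 16 transitive subgroups 6T1, ..., 6T16 of S_6. The discriminant of f is -5120000, which is not a perfect square, so G is not contained in A_6. The transitive groups of degree 6 not contained in A_6 are: C_6 (6T1, order 6), S_3 (6T2, order 6), D_6 (6T3, order 12), C_3 x S_3 (6T5, order 18), A_4 x C_2 (6T6, order 24), S_4 (6T8, order 24), S_3 x S_3 (6T9, order 36), S_4 x C_2 (6T11, order 48), (S_3 x S_3) : C_2 (6T13, order 72), PGL(2,5) (6T14, order 120), S_6 (6T16, order 720). By Dedekind's theorem, for a prime p not dividing disc(f) the degrees of the irreducible factors of f mod p form the cycle type of an element of G. Factoring f modulo the 22 such primes p <= 89 (skipping 2, 5, which divide the discriminant), each new pattern first appears at: mod 3: f = (x^3 + x^2 + 2)(x^3 + 2x^2 + 1), pattern 3+3; mod 7: f = (x^2 + 2)(x^2 + x + 6)(x^2 + 6x + 6), pattern 2+2+2; mod 13: f = (x + 4)(x + 9)(x^4 + 2x^2 + 8), pattern 4+1+1; mod 43: f = (x + 12)(x + 31)(x^2 + 4)(x^2 + 10), pattern 2+2+1+1. No other pattern occurs in this range, so the set of observed cycle types is {3+3, 2+2+2, 4+1+1, 2+2+1+1}. The candidates containing elements of all these cycle types are S_4 (6T8) of order 24, S_4 x C_2 (6T11) of order 48, PGL(2,5) (6T14) of order 120, S_6 (6T16) of order 720; the others are excluded. The observed types are precisely the cycle types that occur in S_4 (6T8) (apart from the identity). Each of the other remaining candidates has further cycle types, and by the Chebotarev density theorem the matching factorization patterns would occur for a proportion of primes equal to their share of the group: S_4 x C_2 (6T11) additionally contains elements of type 6, 4+2, 2+1+1+1+1 (17 of its 48 elements, about 35% of primes); PGL(2,5) (6T14) additionally contains elements of type 6, 5+1 (44 of its 120 elements, about 37% of primes); S_6 (6T16) additionally contains elements of type 6, 5+1, 4+2, 3+2+1, 3+1+1+1, 2+1+1+1+1 (529 of its 720 elements, about 73% of primes). None of the 22 primes tested shows any such pattern (for each of these groups the chance of that is below 10^-4), which rules them out. Hence G = S_4 (6T8), of order 24.

S_4 (also written S4-)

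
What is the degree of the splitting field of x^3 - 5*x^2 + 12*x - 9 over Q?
The degree of the splitting field over Q equals the order of the Galois group, so first determine the group. The polynomial is an irreducible cubic over Q and its discriminant is -279, which is not a perfect square. For an irreducible cubic, a non-square discriminant gives Galois group S_3. The Galois group S_3 (3T2) has order 6, so the splitting field has degree 6 over Q.

6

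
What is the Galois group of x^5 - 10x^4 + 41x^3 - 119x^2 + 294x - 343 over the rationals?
The polynomial f is an irreducible quintic over Q, so G = Gal(f/Q) is a transitive subgroup of S_5: one of C_5 (5T1, order 5), D_5 (5T2, order 10), F_20 (5T3, order 20), A_5 (5T4, order 60) or S_5 (5T5, order 120). The discriminant of f is 21602238784, which is not a perfect square, so G is not contained in A_5. The transitive groups of degree 5 not contained in A_5 are: F_20 (5T3, order 20), S_5 (5T5, order 120). By Dedekind's theorem, for a prime p not dividing disc(f) the degrees of the irreducible factors of f mod p form the cycle type of an element of G. Factoring f modulo the 5 such primes p <= 17 (skipping 2, 7, which divide the discriminant), each new pattern first appears at: mod 3: f = (x^5 + 2x^4 + 2x^3 + x^2 + 2), pattern 5; mod 17: f = (x + 13)(x + 16)(x^3 + 12x^2 + 12x + 12), pattern 3+1+1. No other pattern occurs in this range, so the set of observed cycle types is {5, 3+1+1}. Among the candidates above, the only group containing elements of all these cycle types is S_5 (5T5) — F_20 (5T3) lacks at least one of them. Hence G = S_5 (5T5), of order 120.

S_5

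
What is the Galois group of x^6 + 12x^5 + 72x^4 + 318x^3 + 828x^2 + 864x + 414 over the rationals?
The polynomial f is an irreducible sextic over Q, so G = Gal(f/Q) is one of the 16 transitive subgroups 6T1, ..., 6T16 of S_6. The discriminant of f is 407330802770688, which is not a perfect square, so G is not contained in A_6. The transitive groups of degree 6 not contained in A_6 are: C_6 (6T1, order 6), S_3 (6T2, order 6), D_6 (6T3, order 12), C_3 x S_3 (6T5, order 18), A_4 x C_2 (6T6, order 24), S_4 (6T8, order 24), S_3 x S_3 (6T9, order 36), S_4 x C_2 (6T11, order 48), (S_3 x S_3) : C_2 (6T13, order 72), PGL(2,5) (6T14, order 120), S_6 (6T16, order 720). By Dedekind's theorem, for a prime p not dividing disc(f) the degrees of the irreducible factors of f mod p form the cycle type of an element of G. Factoring f modulo the 22 such primes p <= 97 (skipping 2, 3, 37, which divide the discriminant), each new pattern first appears at: mod 5: f = (x^6 + 2x^5 + 2x^4 + 3x^3 + 3x^2 + 4x + 4), pattern 6; mod 11: f = (x + 1)(x + 2)(x^2 + 4x + 2)(x^2 + 5x + 10), pattern 2+2+1+1; mod 13: f = (x + 2)(x + 5)(x + 12)(x^3 + 6x^2 + 7x + 8), pattern 3+1+1+1; mod 31: f = (x^2 + 7x + 21)(x^2 + 13x + 6)(x^2 + 23x + 21), pattern 2+2+2; mod 97: f = (x^3 + 6x^2 + 55x + 72)(x^3 + 6x^2 + 78x + 30), pattern 3+3. No other pattern occurs in this range, so the set of observed cycle types is {6, 2+2+1+1, 3+1+1+1, 2+2+2, 3+3}. The candidates containing elements of all these cycle types are S_3 x S_3 (6T9) of order 36, (S_3 x S_3) : C_2 (6T13) of order 72, S_6 (6T16) of order 720; the others are excluded. The observed types are precisely the cycle types that occur in S_3 x S_3 (6T9) (apart from the identity). Each of the other remaining candidates has further cycle types, and by the Chebotarev density theorem the matching factorization patterns would occur for a proportion of primes equal to their share of the group: (S_3 x S_3) : C_2 (6T13) additionally contains elements of type 4+2, 3+2+1, 2+1+1+1+1 (36 of its 72 elements, about 50% of primes); S_6 (6T16) additionally contains elements of type 5+1, 4+2, 4+1+1, 3+2+1, 2+1+1+1+1 (459 of its 720 elements, about 64% of primes). None of the 22 primes tested shows any such pattern (for each of these groups the chance of that is below 10^-4), which rules them out. Hence G = S_3 x S_3 (6T9), of order 36.

S_3 x S_3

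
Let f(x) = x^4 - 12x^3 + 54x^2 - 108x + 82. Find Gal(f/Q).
4T2: V_4

The polynomial is an irreducible quartic over Q and its discriminant is 256 = 16^2, a perfect square, so the Galois group is contained in A_4. The resolvent cubic y^3 - 54*y^2 + 968*y - 5760 splits completely over Q, which gives the Klein four-group V_4.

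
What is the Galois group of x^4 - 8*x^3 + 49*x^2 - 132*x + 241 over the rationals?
4T1: C_4

The polynomial is an irreducible quartic over Q and its discriminant is 31250000, which is not a perfect square, so the Galois group is not contained in A_4. The resolvent cubic y^3 - 49*y^2 + 92*y + 14388 has exactly one rational root, so the Galois group is C_4 or D_4. The quartic becomes reducible over Q(sqrt(disc)), so the group is C_4.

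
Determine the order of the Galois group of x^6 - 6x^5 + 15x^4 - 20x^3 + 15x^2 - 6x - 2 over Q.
The degree of the splitting field over Q equals the order of the Galois group, so first determine the group. The polynomial f is an irreducible sextic over Q, so G = Gal(f/Q) is one of the 16 transitive subgroups 6T1, ..., 6T16 of S_6. The discriminant of f is 11337408, which is not a perfect square, so G is not contained in A_6. The transitive groups of degree 6 not contained in A_6 are: C_6 (6T1, order 6), S_3 (6T2, order 6), D_6 (6T3, order 12), C_3 x S_3 (6T5, order 18), A_4 x C_2 (6T6, order 24), S_4 (6T8, order 24), S_3 x S_3 (6T9, order 36), S_4 x C_2 (6T11, order 48), (S_3 x S_3) : C_2 (6T13, order 72), PGL(2,5) (6T14, order 120), S_6 (6T16, order 720). By Dedekind's theorem, for a prime p not dividing disc(f) the degrees of the irreducible factors of f mod p form the cycle type of an element of G. Factoring f modulo the 79 such primes p <= 419 (skipping 2, 3, which divide the discriminant), each new pattern first appears at: mod 5: f = (x^2 + 2)(x^2 + x + 1)(x^2 + 3x + 4), pattern 2+2+2; mod 7: f = (x^6 + x^5 + x^4 + x^3 + x^2 + x + 5), pattern 6; mod 11: f = (x + 2)(x + 7)(x^2 + x + 7)(x^2 + 6x + 2), pattern 2+2+1+1; mod 13: f = (x^3 + 10x^2 + 3x + 3)(x^3 + 10x^2 + 3x + 8), pattern 3+3; mod 61: f = (x + 1)(x + 25)(x + 27)(x + 32)(x + 34)(x + 58), pattern 1+1+1+1+1+1. No other pattern occurs in this range, so the set of observed cycle types is {2+2+2, 6, 2+2+1+1, 3+3, 1+1+1+1+1+1}. The candidates containing elements of all these cycle types are D_6 (6T3) of order 12, A_4 x C_2 (6T6) of order 24, S_3 x S_3 (6T9) of order 36, S_4 x C_2 (6T11) of order 48, (S_3 x S_3) : C_2 (6T13) of order 72, PGL(2,5) (6T14) of order 120, S_6 (6T16) of order 720; the others are excluded. The observed types are precisely the cycle types that occur in D_6 (6T3). Each of the other remaining candidates has further cycle types, and by the Chebotarev density theorem the matching factorization patterns would occur for a proportion of primes equal to their share of the group: A_4 x C_2 (6T6) additionally contains elements of type 2+1+1+1+1 (3 of its 24 elements, about 12% of primes); S_3 x S_3 (6T9) additionally contains elements of type 3+1+1+1 (4 of its 36 elements, about 11% of primes); S_4 x C_2 (6T11) additionally contains elements of type 4+2, 4+1+1, 2+1+1+1+1 (15 of its 48 elements, about 31% of primes); (S_3 x S_3) : C_2 (6T13) additionally contains elements of type 4+2, 3+2+1, 3+1+1+1, 2+1+1+1+1 (40 of its 72 elements, about 56% of primes); PGL(2,5) (6T14) additionally contains elements of type 5+1, 4+1+1 (54 of its 120 elements, about 45% of primes); S_6 (6T16) additionally contains elements of type 5+1, 4+2, 4+1+1, 3+2+1, 3+1+1+1, 2+1+1+1+1 (499 of its 720 elements, about 69% of primes). None of the 79 primes tested shows any such pattern (for each of these groups the chance of that is below 10^-4), which rules them out. Hence G = D_6 (6T3), of order 12. The Galois group D_6 (6T3) has order 12, so the splitting field has degree 12 over Q.

12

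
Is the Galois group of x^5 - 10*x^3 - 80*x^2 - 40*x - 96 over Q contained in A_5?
The polynomial is irreducible of degree 5 over Q. Its discriminant is 23040000000000 = 4800000^2, a perfect square. A Galois group lies in the alternating group exactly when the discriminant is a square in Q, so the Galois group (D_5) is contained in A_5.

Yes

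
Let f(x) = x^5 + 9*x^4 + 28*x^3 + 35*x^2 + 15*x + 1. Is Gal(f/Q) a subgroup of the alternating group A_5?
The polynomial is irreducible of degree 5 over Q. Its discriminant is 14641 = 121^2, a perfect square. A Galois group lies in the alternating group exactly when the discriminant is a square in Q, so the Galois group (C_5) is contained in A_5.

Yes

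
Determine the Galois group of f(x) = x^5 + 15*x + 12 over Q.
The polynomial f is an irreducible quintic over Q, so G = Gal(f/Q) is a transitive subgroup of S_5: one of C_5 (5T1, order 5), D_5 (5T2, order 10), F_20 (5T3, order 20), A_5 (5T4, order 60) or S_5 (5T5, order 120). The discriminant of f is 259200000, which is not a perfect square, so G is not contained in A_5. The transitive groups of degree 5 not contained in A_5 are: F_20 (5T3, order 20), S_5 (5T5, order 120). By Dedekind's theorem, for a prime p not dividing disc(f) the degrees of the irreducible factors of f mod p form the cycle type of an element of G. Factoring f modulo the 18 such primes p <= 73 (skipping 2, 3, 5, which divide the discriminant), each new pattern first appears at: mod 7: f = (x + 6)(x^4 + x^3 + x^2 + x + 2), pattern 4+1; mod 11: f = (x + 6)(x^2 + 2x + 10)(x^2 + 3x + 9), pattern 2+2+1; mod 19: f = (x^5 + 15x + 12), pattern 5. No other pattern occurs in this range, so the set of observed cycle types is {4+1, 2+2+1, 5}. The candidates containing elements of all these cycle types are F_20 (5T3) of order 20, S_5 (5T5) of order 120; the others are excluded. The observed types are precisely the cycle types that occur in F_20 (5T3) (apart from the identity). Each of the other remaining candidates has further cycle types, and by the Chebotarev density theorem the matching factorization patterns would occur for a proportion of primes equal to their share of the group: S_5 (5T5) additionally contains elements of type 3+2, 3+1+1, 2+1+1+1 (50 of its 120 elements, about 42% of primes). None of the 18 primes tested shows any such pattern (for each of these groups the chance of that is below 10^-4), which rules them out. Hence G = F_20 (5T3), of order 20.

5T3: F_20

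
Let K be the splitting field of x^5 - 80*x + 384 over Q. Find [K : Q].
10

The degree of the splitting field over Q equals the order of the Galois group, so first determine the group. The polynomial f is an irreducible quintic over Q, so G = Gal(f/Q) is a transitive subgroup of S_5: one of C_5 (5T1, order 5), D_5 (5T2, order 10), F_20 (5T3, order 20), A_5 (5T4, order 60) or S_5 (5T5, order 120). The discriminant of f is 67108864000000 = 8192000^2, a perfect square, so G is contained in A_5. The transitive groups of degree 5 contained in A_5 are: C_5 (5T1, order 5), D_5 (5T2, order 10), A_5 (5T4, order 60). By Dedekind's theorem, for a prime p not dividing disc(f) the degrees of the irreducible factors of f mod p form the cycle type of an element of G. Factoring f modulo the 23 such primes p <= 97 (skipping 2, 5, which divide the discriminant), each new pattern first appears at: mod 3: f = (x)(x^2 + x + 2)(x^2 + 2x + 2), pattern 2+2+1; mod 7: f = (x^5 + 4x + 6), pattern 5. No other pattern occurs in this range, so the set of observed cycle types is {2+2+1, 5}. The candidates containing elements of all these cycle types are D_5 (5T2) of order 10, A_5 (5T4) of order 60; the others are excluded. The observed types are precisely the cycle types that occur in D_5 (5T2) (apart from the identity). Each of the other remaining candidates has further cycle types, and by the Chebotarev density theorem the matching factorization patterns would occur for a proportion of primes equal to their share of the group: A_5 (5T4) additionally contains elements of type 3+1+1 (20 of its 60 elements, about 33% of primes). None of the 23 primes tested shows any such pattern (for each of these groups the chance of that is below 10^-4), which rules them out. Hence G = D_5 (5T2), of order 10. The Galois group D_5 (5T2) has order 10, so the splitting field has degree 10 over Q.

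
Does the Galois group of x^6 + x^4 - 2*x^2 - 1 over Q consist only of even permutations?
Yes

The polynomial is irreducible of degree 6 over Q. Its discriminant is 153664 = 392^2, a perfect square. A Galois group lies in the alternating group exactly when the discriminant is a square in Q, so the Galois group (A_4) is contained in A_6.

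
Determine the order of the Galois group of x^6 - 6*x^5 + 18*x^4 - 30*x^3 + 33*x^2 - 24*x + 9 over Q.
The degree of the splitting field over Q equals the order of the Galois group, so first determine the group. The polynomial f is an irreducible sextic over Q, so G = Gal(f/Q) is one of the 16 transitive subgroups 6T1, ..., 6T16 of S_6. The discriminant of f is -16003008, which is not a perfect square, so G is not contained in A_6. The transitive groups of degree 6 not contained in A_6 are: C_6 (6T1, order 6), S_3 (6T2, order 6), D_6 (6T3, order 12), C_3 x S_3 (6T5, order 18), A_4 x C_2 (6T6, order 24), S_4 (6T8, order 24), S_3 x S_3 (6T9, order 36), S_4 x C_2 (6T11, order 48), (S_3 x S_3) : C_2 (6T13, order 72), PGL(2,5) (6T14, order 120), S_6 (6T16, order 720). By Dedekind's theorem, for a prime p not dividing disc(f) the degrees of the irreducible factors of f mod p form the cycle type of an element of G. Factoring f modulo the 21 such primes p <= 89 (skipping 2, 3, 7, which divide the discriminant), each new pattern first appears at: mod 5: f = (x^6 + 4x^5 + 3x^4 + 3x^2 + x + 4), pattern 6; mod 11: f = (x + 1)(x^5 + 4x^4 + 3x^3 + 9), pattern 5+1; mod 13: f = (x + 7)(x + 11)(x^4 + 2x^3 + 9x^2 + 5x + 4), pattern 4+1+1; mod 23: f = (x + 15)(x + 19)(x^2 + 13x + 3)(x^2 + 16x + 8), pattern 2+2+1+1; mod 43: f = (x^3 + 16x^2 + 6x + 18)(x^3 + 21x^2 + 20x + 22), pattern 3+3; mod 61: f = (x^2 + 12x + 46)(x^2 + 16x + 56)(x^2 + 27x + 5), pattern 2+2+2. No other pattern occurs in this range, so the set of observed cycle types is {6, 5+1, 4+1+1, 2+2+1+1, 3+3, 2+2+2}. The candidates containing elements of all these cycle types are PGL(2,5) (6T14) of order 120, S_6 (6T16) of order 720; the others are excluded. The observed types are precisely the cycle types that occur in PGL(2,5) (6T14) (apart from the identity). Each of the other remaining candidates has further cycle types, and by the Chebotarev density theorem the matching factorization patterns would occur for a proportion of primes equal to their share of the group: S_6 (6T16) additionally contains elements of type 4+2, 3+2+1, 3+1+1+1, 2+1+1+1+1 (265 of its 720 elements, about 37% of primes). None of the 21 primes tested shows any such pattern (for each of these groups the chance of that is below 10^-4), which rules them out. Hence G = PGL(2,5) (6T14), of order 120. The Galois group PGL(2,5) (6T14) has order 120, so the splitting field has degree 120 over Q.

120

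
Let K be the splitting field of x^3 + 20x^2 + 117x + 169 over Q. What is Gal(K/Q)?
C_3, A_3

The polynomial is an irreducible cubic over Q and its discriminant is 8281 = 91^2, a perfect square. For an irreducible cubic, a square discriminant forces the Galois group to be A_3, the cyclic group of order 3.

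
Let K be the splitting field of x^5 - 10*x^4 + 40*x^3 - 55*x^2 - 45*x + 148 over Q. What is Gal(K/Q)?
5T3: F_20

The polynomial f is an irreducible quintic over Q, so G = Gal(f/Q) is a transitive subgroup of S_5: one of C_5 (5T1, order 5), D_5 (5T2, order 10), F_20 (5T3, order 20), A_5 (5T4, order 60) or S_5 (5T5, order 120). The discriminant of f is 12189453125, which is not a perfect square, so G is not contained in A_5. The transitive groups of degree 5 not contained in A_5 are: F_20 (5T3, order 20), S_5 (5T5, order 120). By Dedekind's theorem, for a prime p not dividing disc(f) the degrees of the irreducible factors of f mod p form the cycle type of an element of G. Factoring f modulo the 18 such primes p <= 67 (skipping 5, which divides the discriminant), each new pattern first appears at: mod 2: f = (x)(x^4 + x + 1), pattern 4+1; mod 11: f = (x^5 + x^4 + 7x^3 + 10x + 5), pattern 5; mod 19: f = (x + 2)(x^2 + 11x + 4)(x^2 + 15x + 9), pattern 2+2+1; mod 31: f = (x + 4)(x + 6)(x + 22)(x + 23)(x + 28), pattern 1+1+1+1+1. No other pattern occurs in this range, so the set of observed cycle types is {4+1, 5, 2+2+1, 1+1+1+1+1}. The candidates containing elements of all these cycle types are F_20 (5T3) of order 20, S_5 (5T5) of order 120; the others are excluded. The observed types are precisely the cycle types that occur in F_20 (5T3). Each of the other remaining candidates has further cycle types, and by the Chebotarev density theorem the matching factorization patterns would occur for a proportion of primes equal to their share of the group: S_5 (5T5) additionally contains elements of type 3+2, 3+1+1, 2+1+1+1 (50 of its 120 elements, about 42% of primes). None of the 18 primes tested shows any such pattern (for each of these groups the chance of that is below 10^-4), which rules them out. Hence G = F_20 (5T3), of order 20.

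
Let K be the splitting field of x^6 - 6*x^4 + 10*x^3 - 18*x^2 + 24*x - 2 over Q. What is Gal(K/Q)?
S_3 x S_3 (order 36)

The polynomial f is an irreducible sextic over Q, so G = Gal(f/Q) is one of the 16 transitive subgroups 6T1, ..., 6T16 of S_6. The discriminant of f is 297538935552, which is not a perfect square, so G is not contained in A_6. The transitive groups of degree 6 not contained in A_6 are: C_6 (6T1, order 6), S_3 (6T2, order 6), D_6 (6T3, order 12), C_3 x S_3 (6T5, order 18), A_4 x C_2 (6T6, order 24), S_4 (6T8, order 24), S_3 x S_3 (6T9, order 36), S_4 x C_2 (6T11, order 48), (S_3 x S_3) : C_2 (6T13, order 72), PGL(2,5) (6T14, order 120), S_6 (6T16, order 720). By Dedekind's theorem, for a prime p not dividing disc(f) the degrees of the irreducible factors of f mod p form the cycle type of an element of G. Factoring f modulo the 23 such primes p <= 97 (skipping 2, 3, which divide the discriminant), each new pattern first appears at: mod 5: f = (x^6 + 4x^4 + 2x^2 + 4x + 3), pattern 6; mod 11: f = (x + 6)(x + 9)(x^2 + 2x + 5)(x^2 + 5x + 7), pattern 2+2+1+1; mod 13: f = (x + 2)(x + 4)(x + 7)(x^3 + 9x + 6), pattern 3+1+1+1; mod 31: f = (x^2 + 4x + 6)(x^2 + 8x + 5)(x^2 + 19x + 2), pattern 2+2+2; mod 97: f = (x^3 + 27x + 72)(x^3 + 64x + 35), pattern 3+3. No other pattern occurs in this range, so the set of observed cycle types is {6, 2+2+1+1, 3+1+1+1, 2+2+2, 3+3}. The candidates containing elements of all these cycle types are S_3 x S_3 (6T9) of order 36, (S_3 x S_3) : C_2 (6T13) of order 72, S_6 (6T16) of order 720; the others are excluded. The observed types are precisely the cycle types that occur in S_3 x S_3 (6T9) (apart from the identity). Each of the other remaining candidates has further cycle types, and by the Chebotarev density theorem the matching factorization patterns would occur for a proportion of primes equal to their share of the group: (S_3 x S_3) : C_2 (6T13) additionally contains elements of type 4+2, 3+2+1, 2+1+1+1+1 (36 of its 72 elements, about 50% of primes); S_6 (6T16) additionally contains elements of type 5+1, 4+2, 4+1+1, 3+2+1, 2+1+1+1+1 (459 of its 720 elements, about 64% of primes). None of the 23 primes tested shows any such pattern (for each of these groups the chance of that is below 10^-4), which rules them out. Hence G = S_3 x S_3 (6T9), of order 36.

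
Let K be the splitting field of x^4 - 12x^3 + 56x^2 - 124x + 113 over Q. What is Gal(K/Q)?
V_4, the Klein four-group

The polynomial is an irreducible quartic over Q and its discriminant is 2304 = 48^2, a perfect square, so the Galois group is contained in A_4. The resolvent cubic y^3 - 56*y^2 + 1036*y - 6336 splits completely over Q, which gives the Klein four-group V_4.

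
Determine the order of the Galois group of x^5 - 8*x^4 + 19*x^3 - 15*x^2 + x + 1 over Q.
5

The degree of the splitting field over Q equals the order of the Galois group, so first determine the group. The polynomial f is an irreducible quintic over Q, so G = Gal(f/Q) is a transitive subgroup of S_5: one of C_5 (5T1, order 5), D_5 (5T2, order 10), F_20 (5T3, order 20), A_5 (5T4, order 60) or S_5 (5T5, order 120). The discriminant of f is 14641 = 121^2, a perfect square, so G is contained in A_5. The transitive groups of degree 5 contained in A_5 are: C_5 (5T1, order 5), D_5 (5T2, order 10), A_5 (5T4, order 60). By Dedekind's theorem, for a prime p not dividing disc(f) the degrees of the irreducible factors of f mod p form the cycle type of an element of G. Factoring f modulo the 14 such primes p <= 47 (skipping 11, which divides the discriminant), each new pattern first appears at: mod 2: f = (x^5 + x^3 + x^2 + x + 1), pattern 5; mod 23: f = (x + 3)(x + 4)(x + 5)(x + 6)(x + 20), pattern 1+1+1+1+1. No other pattern occurs in this range, so the set of observed cycle types is {5, 1+1+1+1+1}. The candidates containing elements of all these cycle types are C_5 (5T1) of order 5, D_5 (5T2) of order 10, A_5 (5T4) of order 60; the others are excluded. The observed types are precisely the cycle types that occur in C_5 (5T1). Each of the other remaining candidates has further cycle types, and by the Chebotarev density theorem the matching factorization patterns would occur for a proportion of primes equal to their share of the group: D_5 (5T2) additionally contains elements of type 2+2+1 (5 of its 10 elements, about 50% of primes); A_5 (5T4) additionally contains elements of type 3+1+1, 2+2+1 (35 of its 60 elements, about 58% of primes). None of the 14 primes tested shows any such pattern (for each of these groups the chance of that is below 10^-4), which rules them out. Hence G = C_5 (5T1), of order 5. The Galois group C_5 (5T1) has order 5, so the splitting field has degree 5 over Q.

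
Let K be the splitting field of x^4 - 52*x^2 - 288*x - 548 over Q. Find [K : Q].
The degree of the splitting field over Q equals the order of the Galois group, so first determine the group. The polynomial is an irreducible quartic over Q and its discriminant is -8923447296, which is not a perfect square, so the Galois group is not contained in A_4. The resolvent cubic y^3 + 52*y^2 + 2192*y + 31040 has exactly one rational root, so the Galois group is C_4 or D_4. The quartic remains irreducible over Q(sqrt(disc)), so the group is D_4. The Galois group D_4 (4T3) has order 8, so the splitting field has degree 8 over Q.

8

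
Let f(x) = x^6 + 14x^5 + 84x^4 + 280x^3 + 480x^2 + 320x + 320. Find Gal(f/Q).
The polynomial f is an irreducible sextic over Q, so G = Gal(f/Q) is one of the 16 transitive subgroups 6T1, ..., 6T16 of S_6. The discriminant of f is 564385546240000 = 23756800^2, a perfect square, so G is contained in A_6. The transitive groups of degree 6 contained in A_6 are: A_4 (6T4, order 12), S_4 (6T7, order 24), (C_3 x C_3) : C_4 (6T10, order 36), PSL(2,5) (6T12, order 60), A_6 (6T15, order 360). By Dedekind's theorem, for a prime p not dividing disc(f) the degrees of the irreducible factors of f mod p form the cycle type of an element of G. Factoring f modulo the 19 such primes p <= 79 (skipping 2, 5, 29, which divide the discriminant), each new pattern first appears at: mod 3: f = (x^2 + x + 2)(x^4 + x^3 + 2x + 1), pattern 4+2; mod 11: f = (x^3 + 8x + 5)(x^3 + 3x^2 + 10x + 9), pattern 3+3; mod 19: f = (x + 5)(x + 7)(x^2 + 9x + 10)(x^2 + 12x + 2), pattern 2+2+1+1; mod 61: f = (x + 11)(x + 25)(x + 58)(x^3 + 42x^2 + 56x + 51), pattern 3+1+1+1. No other pattern occurs in this range, so the set of observed cycle types is {4+2, 3+3, 2+2+1+1, 3+1+1+1}. The candidates containing elements of all these cycle types are (C_3 x C_3) : C_4 (6T10) of order 36, A_6 (6T15) of order 360; the others are excluded. The observed types are precisely the cycle types that occur in (C_3 x C_3) : C_4 (6T10) (apart from the identity). Each of the other remaining candidates has further cycle types, and by the Chebotarev density theorem the matching factorization patterns would occur for a proportion of primes equal to their share of the group: A_6 (6T15) additionally contains elements of type 5+1 (144 of its 360 elements, about 40% of primes). None of the 19 primes tested shows any such pattern (for each of these groups the chance of that is below 10^-4), which rules them out. Hence G = (C_3 x C_3) : C_4 (6T10), of order 36.

(C_3 x C_3) : C_4 (also written G36+)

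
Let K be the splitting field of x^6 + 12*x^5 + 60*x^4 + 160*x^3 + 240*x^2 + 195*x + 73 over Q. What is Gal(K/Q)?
The polynomial f is an irreducible sextic over Q, so G = Gal(f/Q) is one of the 16 transitive subgroups 6T1, ..., 6T16 of S_6. The discriminant of f is -9059283, which is not a perfect square, so G is not contained in A_6. The transitive groups of degree 6 not contained in A_6 are: C_6 (6T1, order 6), S_3 (6T2, order 6), D_6 (6T3, order 12), C_3 x S_3 (6T5, order 18), A_4 x C_2 (6T6, order 24), S_4 (6T8, order 24), S_3 x S_3 (6T9, order 36), S_4 x C_2 (6T11, order 48), (S_3 x S_3) : C_2 (6T13, order 72), PGL(2,5) (6T14, order 120), S_6 (6T16, order 720). By Dedekind's theorem, for a prime p not dividing disc(f) the degrees of the irreducible factors of f mod p form the cycle type of an element of G. Factoring f modulo the 28 such primes p <= 127 (skipping 3, 17, 43, which divide the discriminant), each new pattern first appears at: mod 2: f = (x^6 + x + 1), pattern 6; mod 7: f = (x + 1)(x^2 + 2)(x^3 + 4x^2 + 5x + 5), pattern 3+2+1; mod 11: f = (x^2 + 6x + 10)(x^4 + 6x^3 + 3x^2 + 5x + 4), pattern 4+2; mod 13: f = (x + 7)(x + 12)(x^2 + x + 4)(x^2 + 5x + 9), pattern 2+2+1+1; mod 61: f = (x + 4)(x + 6)(x + 12)(x + 23)(x^2 + 28x + 41), pattern 2+1+1+1+1; mod 97: f = (x + 12)(x + 14)(x + 51)(x^3 + 32x^2 + 79x + 72), pattern 3+1+1+1; mod 113: f = (x^2 + 8x + 22)(x^2 + 49x + 86)(x^2 + 68x + 91), pattern 2+2+2; mod 127: f = (x^3 + 45x^2 + 59x + 52)(x^3 + 94x^2 + 89x + 82), pattern 3+3. No other pattern occurs in this range, so the set of observed cycle types is {6, 3+2+1, 4+2, 2+2+1+1, 2+1+1+1+1, 3+1+1+1, 2+2+2, 3+3}. The candidates containing elements of all these cycle types are (S_3 x S_3) : C_2 (6T13) of order 72, S_6 (6T16) of order 720; the others are excluded. The observed types are precisely the cycle types that occur in (S_3 x S_3) : C_2 (6T13) (apart from the identity). Each of the other remaining candidates has further cycle types, and by the Chebotarev density theorem the matching factorization patterns would occur for a proportion of primes equal to their share of the group: S_6 (6T16) additionally contains elements of type 5+1, 4+1+1 (234 of its 720 elements, about 32% of primes). None of the 28 primes tested shows any such pattern (for each of these groups the chance of that is below 10^-4), which rules them out. Hence G = (S_3 x S_3) : C_2 (6T13), of order 72.

6T13: (S_3 x S_3) : C_2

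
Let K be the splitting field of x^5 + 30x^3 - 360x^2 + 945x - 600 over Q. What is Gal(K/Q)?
The polynomial f is an irreducible quintic over Q, so G = Gal(f/Q) is a transitive subgroup of S_5: one of C_5 (5T1, order 5), D_5 (5T2, order 10), F_20 (5T3, order 20), A_5 (5T4, order 60) or S_5 (5T5, order 120). The discriminant of f is 2055418675200000, which is not a perfect square, so G is not contained in A_5. The transitive groups of degree 5 not contained in A_5 are: F_20 (5T3, order 20), S_5 (5T5, order 120). By Dedekind's theorem, for a prime p not dividing disc(f) the degrees of the irreducible factors of f mod p form the cycle type of an element of G. Factoring f modulo the 18 such primes p <= 79 (skipping 2, 3, 5, 11, which divide the discriminant), each new pattern first appears at: mod 7: f = (x + 3)(x^4 + 4x^3 + 4x^2 + 6x + 3), pattern 4+1; mod 19: f = (x^5 + 11x^3 + x^2 + 14x + 8), pattern 5; mod 61: f = (x + 59)(x^2 + 31x + 4)(x^2 + 32x + 14), pattern 2+2+1. No other pattern occurs in this range, so the set of observed cycle types is {4+1, 5, 2+2+1}. The candidates containing elements of all these cycle types are F_20 (5T3) of order 20, S_5 (5T5) of order 120; the others are excluded. The observed types are precisely the cycle types that occur in F_20 (5T3) (apart from the identity). Each of the other remaining candidates has further cycle types, and by the Chebotarev density theorem the matching factorization patterns would occur for a proportion of primes equal to their share of the group: S_5 (5T5) additionally contains elements of type 3+2, 3+1+1, 2+1+1+1 (50 of its 120 elements, about 42% of primes). None of the 18 primes tested shows any such pattern (for each of these groups the chance of that is below 10^-4), which rules them out. Hence G = F_20 (5T3), of order 20.

5T3: F_20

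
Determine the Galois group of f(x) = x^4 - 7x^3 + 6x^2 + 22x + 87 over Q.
S_4 (also written S4)

The polynomial is an irreducible quartic over Q and its discriminant is 177740869, which is not a perfect square, so the Galois group is not contained in A_4. The resolvent cubic y^3 - 6*y^2 - 502*y - 2659 is irreducible over Q. An irreducible resolvent with non-square discriminant gives S_4.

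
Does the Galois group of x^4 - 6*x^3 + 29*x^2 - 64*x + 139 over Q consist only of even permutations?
No

The polynomial is irreducible of degree 4 over Q. Its discriminant is 29022544, which is not a perfect square. A Galois group lies in the alternating group exactly when the discriminant is a square in Q, so the Galois group (S_4) is not contained in A_4.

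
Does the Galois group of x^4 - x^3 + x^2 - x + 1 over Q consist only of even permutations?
No

The polynomial is irreducible of degree 4 over Q. Its discriminant is 125, which is not a perfect square. A Galois group lies in the alternating group exactly when the discriminant is a square in Q, so the Galois group (C_4) is not contained in A_4.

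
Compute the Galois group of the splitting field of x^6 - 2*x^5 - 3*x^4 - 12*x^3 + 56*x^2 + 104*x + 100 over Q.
(S_3 x S_3) : C_2, the group 6T13 of order 72

The polynomial f is an irreducible sextic over Q, so G = Gal(f/Q) is one of the 16 transitive subgroups 6T1, ..., 6T16 of S_6. The discriminant of f is -3767550835949568, which is not a perfect square, so G is not contained in A_6. The transitive groups of degree 6 not contained in A_6 are: C_6 (6T1, order 6), S_3 (6T2, order 6), D_6 (6T3, order 12), C_3 x S_3 (6T5, order 18), A_4 x C_2 (6T6, order 24), S_4 (6T8, order 24), S_3 x S_3 (6T9, order 36), S_4 x C_2 (6T11, order 48), (S_3 x S_3) : C_2 (6T13, order 72), PGL(2,5) (6T14, order 120), S_6 (6T16, order 720). By Dedekind's theorem, for a prime p not dividing disc(f) the degrees of the irreducible factors of f mod p form the cycle type of an element of G. Factoring f modulo the 27 such primes p <= 113 (skipping 2, 3, 41, which divide the discriminant), each new pattern first appears at: mod 5: f = (x)(x^2 + 4x + 1)(x^3 + 4x^2 + 4), pattern 3+2+1; mod 7: f = (x^2 + 4x + 1)(x^4 + x^3 + 6x^2 + 5x + 2), pattern 4+2; mod 17: f = (x^3 + 16x^2 + 5x + 16)(x^3 + 16x^2 + 8x + 2), pattern 3+3; mod 19: f = (x^2 + 5)(x^2 + 6x + 1)(x^2 + 11x + 1), pattern 2+2+2; mod 31: f = (x^6 + 29x^5 + 28x^4 + 19x^3 + 25x^2 + 11x + 7), pattern 6; mod 37: f = (x + 33)(x + 34)(x^2 + 2x + 3)(x^2 + 3x + 11), pattern 2+2+1+1; mod 61: f = (x + 27)(x + 34)(x + 60)(x^3 + 60x^2 + 54x + 48), pattern 3+1+1+1; mod 113: f = (x + 41)(x + 81)(x + 82)(x + 102)(x^2 + 31x + 109), pattern 2+1+1+1+1. No other pattern occurs in this range, so the set of observed cycle types is {3+2+1, 4+2, 3+3, 2+2+2, 6, 2+2+1+1, 3+1+1+1, 2+1+1+1+1}. The candidates containing elements of all these cycle types are (S_3 x S_3) : C_2 (6T13) of order 72, S_6 (6T16) of order 720; the others are excluded. The observed types are precisely the cycle types that occur in (S_3 x S_3) : C_2 (6T13) (apart from the identity). Each of the other remaining candidates has further cycle types, and by the Chebotarev density theorem the matching factorization patterns would occur for a proportion of primes equal to their share of the group: S_6 (6T16) additionally contains elements of type 5+1, 4+1+1 (234 of its 720 elements, about 32% of primes). None of the 27 primes tested shows any such pattern (for each of these groups the chance of that is below 10^-4), which rules them out. Hence G = (S_3 x S_3) : C_2 (6T13), of order 72.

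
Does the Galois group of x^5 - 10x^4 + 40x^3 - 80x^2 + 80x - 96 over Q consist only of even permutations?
No

The polynomial is irreducible of degree 5 over Q. Its discriminant is 52428800000, which is not a perfect square. A Galois group lies in the alternating group exactly when the discriminant is a square in Q, so the Galois group (F_20) is not contained in A_5.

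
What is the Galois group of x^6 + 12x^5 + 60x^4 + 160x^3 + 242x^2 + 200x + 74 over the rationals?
S_4 x C_2 (also written S4xC2)

The polynomial f is an irreducible sextic over Q, so G = Gal(f/Q) is one of the 16 transitive subgroups 6T1, ..., 6T16 of S_6. The discriminant of f is -2508800, which is not a perfect square, so G is not contained in A_6. The transitive groups of degree 6 not contained in A_6 are: C_6 (6T1, order 6), S_3 (6T2, order 6), D_6 (6T3, order 12), C_3 x S_3 (6T5, order 18), A_4 x C_2 (6T6, order 24), S_4 (6T8, order 24), S_3 x S_3 (6T9, order 36), S_4 x C_2 (6T11, order 48), (S_3 x S_3) : C_2 (6T13, order 72), PGL(2,5) (6T14, order 120), S_6 (6T16, order 720). By Dedekind's theorem, for a prime p not dividing disc(f) the degrees of the irreducible factors of f mod p form the cycle type of an element of G. Factoring f modulo the 17 such primes p <= 71 (skipping 2, 5, 7, which divide the discriminant), each new pattern first appears at: mod 3: f = (x^3 + x^2 + 2)(x^3 + 2x^2 + x + 1), pattern 3+3; mod 13: f = (x^6 + 12x^5 + 8x^4 + 4x^3 + 8x^2 + 5x + 9), pattern 6; mod 19: f = (x^2 + 4x + 9)(x^4 + 8x^3 + 12x + 4), pattern 4+2; mod 23: f = (x + 13)(x + 14)(x^4 + 8x^3 + 7x^2 + 10x + 9), pattern 4+1+1; mod 53: f = (x^2 + 4x + 49)(x^2 + 15x + 11)(x^2 + 46x + 20), pattern 2+2+2; mod 59: f = (x + 6)(x + 57)(x^2 + 9x + 5)(x^2 + 58x + 44), pattern 2+2+1+1; mod 71: f = (x + 10)(x + 13)(x + 62)(x + 65)(x^2 + 4x + 47), pattern 2+1+1+1+1. No other pattern occurs in this range, so the set of observed cycle types is {3+3, 6, 4+2, 4+1+1, 2+2+2, 2+2+1+1, 2+1+1+1+1}. The candidates containing elements of all these cycle types are S_4 x C_2 (6T11) of order 48, S_6 (6T16) of order 720; the others are excluded. The observed types are precisely the cycle types that occur in S_4 x C_2 (6T11) (apart from the identity). Each of the other remaining candidates has further cycle types, and by the Chebotarev density theorem the matching factorization patterns would occur for a proportion of primes equal to their share of the group: S_6 (6T16) additionally contains elements of type 5+1, 3+2+1, 3+1+1+1 (304 of its 720 elements, about 42% of primes). None of the 17 primes tested shows any such pattern (for each of these groups the chance of that is below 10^-4), which rules them out. Hence G = S_4 x C_2 (6T11), of order 48.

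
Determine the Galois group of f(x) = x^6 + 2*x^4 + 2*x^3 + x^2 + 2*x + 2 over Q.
6T13: (S_3 x S_3) : C_2

The polynomial f is an irreducible sextic over Q, so G = Gal(f/Q) is one of the 16 transitive subgroups 6T1, ..., 6T16 of S_6. The discriminant of f is -187648, which is not a perfect square, so G is not contained in A_6. The transitive groups of degree 6 not contained in A_6 are: C_6 (6T1, order 6), S_3 (6T2, order 6), D_6 (6T3, order 12), C_3 x S_3 (6T5, order 18), A_4 x C_2 (6T6, order 24), S_4 (6T8, order 24), S_3 x S_3 (6T9, order 36), S_4 x C_2 (6T11, order 48), (S_3 x S_3) : C_2 (6T13, order 72), PGL(2,5) (6T14, order 120), S_6 (6T16, order 720). By Dedekind's theorem, for a prime p not dividing disc(f) the degrees of the irreducible factors of f mod p form the cycle type of an element of G. Factoring f modulo the 29 such primes p <= 113 (skipping 2, which divides the discriminant), each new pattern first appears at: mod 3: f = (x^6 + 2x^4 + 2x^3 + x^2 + 2x + 2), pattern 6; mod 5: f = (x + 4)(x^2 + x + 2)(x^3 + x + 4), pattern 3+2+1; mod 7: f = (x^2 + 6x + 6)(x^4 + x^3 + 4x^2 + 5), pattern 4+2; mod 17: f = (x^3 + x + 5)(x^3 + x + 14), pattern 3+3; mod 19: f = (x^2 + 10x + 7)(x^2 + 12x + 5)(x^2 + 16x + 12), pattern 2+2+2; mod 37: f = (x + 21)(x + 34)(x^2 + 3x + 10)(x^2 + 16x + 35), pattern 2+2+1+1; mod 41: f = (x + 2)(x + 17)(x + 22)(x^3 + x + 33), pattern 3+1+1+1; mod 113: f = (x + 11)(x + 21)(x + 23)(x + 79)(x^2 + 92x + 103), pattern 2+1+1+1+1. No other pattern occurs in this range, so the set of observed cycle types is {6, 3+2+1, 4+2, 3+3, 2+2+2, 2+2+1+1, 3+1+1+1, 2+1+1+1+1}. The candidates containing elements of all these cycle types are (S_3 x S_3) : C_2 (6T13) of order 72, S_6 (6T16) of order 720; the others are excluded. The observed types are precisely the cycle types that occur in (S_3 x S_3) : C_2 (6T13) (apart from the identity). Each of the other remaining candidates has further cycle types, and by the Chebotarev density theorem the matching factorization patterns would occur for a proportion of primes equal to their share of the group: S_6 (6T16) additionally contains elements of type 5+1, 4+1+1 (234 of its 720 elements, about 32% of primes). None of the 29 primes tested shows any such pattern (for each of these groups the chance of that is below 10^-4), which rules them out. Hence G = (S_3 x S_3) : C_2 (6T13), of order 72.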